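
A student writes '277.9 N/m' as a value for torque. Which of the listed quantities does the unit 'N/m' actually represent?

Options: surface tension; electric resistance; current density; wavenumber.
surface tension

torque should have units dimensionally equivalent to kg * m^2 / s^2 (e.g. N·m).
The given unit 'N/m' reduces to kg / s^2. Of the listed options, that is the dimensionality of surface tension.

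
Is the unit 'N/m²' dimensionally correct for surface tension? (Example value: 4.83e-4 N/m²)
No

surface tension has SI base units: kg / s^2
N/m² does NOT reduce to kg / s^2; a valid unit for surface tension would be e.g. N/m.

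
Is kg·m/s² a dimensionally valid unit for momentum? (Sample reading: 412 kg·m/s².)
No

momentum has SI base units: kg * m / s
kg·m/s² does NOT reduce to kg * m / s; a valid unit for momentum would be e.g. kg·m/s.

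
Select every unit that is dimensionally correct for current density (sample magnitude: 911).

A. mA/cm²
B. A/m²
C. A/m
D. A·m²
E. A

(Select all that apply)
A, B

current density has SI base units: A / m^2

Checking each option against A / m^2:
  A. mA/cm²: ✓ matches
  B. A/m²: ✓ matches
  C. A/m: ✗ does not match
  D. A·m²: ✗ does not match
  E. A: ✗ does not match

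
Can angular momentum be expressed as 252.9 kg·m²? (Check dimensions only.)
No

angular momentum has SI base units: kg * m^2 / s
kg·m² does NOT reduce to kg * m^2 / s; a valid unit for angular momentum would be e.g. kg·m²/s.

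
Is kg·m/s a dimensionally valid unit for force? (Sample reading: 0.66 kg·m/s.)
No

force has SI base units: kg * m / s^2
kg·m/s does NOT reduce to kg * m / s^2; a valid unit for force would be e.g. N.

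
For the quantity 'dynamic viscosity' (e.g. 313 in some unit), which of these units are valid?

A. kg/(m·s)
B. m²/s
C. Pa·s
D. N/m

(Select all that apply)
A, C

dynamic viscosity has SI base units: kg / (m * s)

Checking each option against kg / (m * s):
  A. kg/(m·s): ✓ matches
  B. m²/s: ✗ does not match
  C. Pa·s: ✓ matches
  D. N/m: ✗ does not match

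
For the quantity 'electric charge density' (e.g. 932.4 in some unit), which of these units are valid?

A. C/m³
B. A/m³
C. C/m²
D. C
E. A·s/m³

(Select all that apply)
A, E

electric charge density has SI base units: A * s / m^3

Checking each option against A * s / m^3:
  A. C/m³: ✓ matches
  B. A/m³: ✗ does not match
  C. C/m²: ✗ does not match
  D. C: ✗ does not match
  E. A·s/m³: ✓ matches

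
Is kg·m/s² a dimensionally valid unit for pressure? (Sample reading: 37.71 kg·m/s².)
No

pressure has SI base units: kg / (m * s^2)
kg·m/s² does NOT reduce to kg / (m * s^2); a valid unit for pressure would be e.g. Pa.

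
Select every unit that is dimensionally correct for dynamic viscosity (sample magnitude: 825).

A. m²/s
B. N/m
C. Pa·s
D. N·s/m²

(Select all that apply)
C, D

dynamic viscosity has SI base units: kg / (m * s)

Checking each option against kg / (m * s):
  A. m²/s: ✗ does not match
  B. N/m: ✗ does not match
  C. Pa·s: ✓ matches
  D. N·s/m²: ✓ matches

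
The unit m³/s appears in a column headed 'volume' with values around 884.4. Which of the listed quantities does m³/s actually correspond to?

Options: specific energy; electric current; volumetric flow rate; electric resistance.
volumetric flow rate

volume should have units dimensionally equivalent to m^3 (e.g. m³).
The given unit 'm³/s' reduces to m^3 / s. Of the listed options, that is the dimensionality of volumetric flow rate.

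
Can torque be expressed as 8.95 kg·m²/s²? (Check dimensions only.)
Yes

torque has SI base units: kg * m^2 / s^2
kg·m²/s² reduces to the same SI base units, so it is a valid unit for torque.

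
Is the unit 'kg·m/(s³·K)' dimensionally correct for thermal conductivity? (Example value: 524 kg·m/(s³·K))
Yes

thermal conductivity has SI base units: kg * m / (s^3 * K)
kg·m/(s³·K) reduces to the same SI base units, so it is a valid unit for thermal conductivity.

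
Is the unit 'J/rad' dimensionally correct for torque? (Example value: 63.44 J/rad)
Yes

torque has SI base units: kg * m^2 / s^2
J/rad reduces to the same SI base units, so it is a valid unit for torque.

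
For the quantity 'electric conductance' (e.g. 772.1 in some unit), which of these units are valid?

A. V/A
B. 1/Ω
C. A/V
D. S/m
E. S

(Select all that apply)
B, C, E

electric conductance has SI base units: A^2 * s^3 / (kg * m^2)

Checking each option against A^2 * s^3 / (kg * m^2):
  A. V/A: ✗ does not match
  B. 1/Ω: ✓ matches
  C. A/V: ✓ matches
  D. S/m: ✗ does not match
  E. S: ✓ matches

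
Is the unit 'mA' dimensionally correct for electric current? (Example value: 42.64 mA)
Yes

electric current has SI base units: A
mA reduces to the same SI base units, so it is a valid unit for electric current.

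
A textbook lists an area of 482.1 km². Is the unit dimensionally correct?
Yes

area has SI base units: m^2
km² reduces to the same SI base units, so it is a valid unit for area.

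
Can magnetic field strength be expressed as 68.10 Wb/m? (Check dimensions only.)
No

magnetic field strength has SI base units: A / m
Wb/m does NOT reduce to A / m; a valid unit for magnetic field strength would be e.g. A/m.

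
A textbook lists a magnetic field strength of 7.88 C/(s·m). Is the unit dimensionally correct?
Yes

magnetic field strength has SI base units: A / m
C/(s·m) reduces to the same SI base units, so it is a valid unit for magnetic field strength.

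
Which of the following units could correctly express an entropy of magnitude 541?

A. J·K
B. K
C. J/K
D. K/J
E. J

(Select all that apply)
C

entropy has SI base units: kg * m^2 / (s^2 * K)

Checking each option against kg * m^2 / (s^2 * K):
  A. J·K: ✗ does not match
  B. K: ✗ does not match
  C. J/K: ✓ matches
  D. K/J: ✗ does not match
  E. J: ✗ does not match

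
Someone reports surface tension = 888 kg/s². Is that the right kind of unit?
Yes

surface tension has SI base units: kg / s^2
kg/s² reduces to the same SI base units, so it is a valid unit for surface tension.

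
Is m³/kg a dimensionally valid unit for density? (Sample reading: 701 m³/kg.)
No

density has SI base units: kg / m^3
m³/kg does NOT reduce to kg / m^3; a valid unit for density would be e.g. kg/m³.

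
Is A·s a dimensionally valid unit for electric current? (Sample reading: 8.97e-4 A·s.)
No

electric current has SI base units: A
A·s does NOT reduce to A; a valid unit for electric current would be e.g. A.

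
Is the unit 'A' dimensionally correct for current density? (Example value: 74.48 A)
No

current density has SI base units: A / m^2
A does NOT reduce to A / m^2; a valid unit for current density would be e.g. A/m².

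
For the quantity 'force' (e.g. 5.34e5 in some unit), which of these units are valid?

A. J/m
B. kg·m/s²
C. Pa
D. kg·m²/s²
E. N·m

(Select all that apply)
A, B

force has SI base units: kg * m / s^2

Checking each option against kg * m / s^2:
  A. J/m: ✓ matches
  B. kg·m/s²: ✓ matches
  C. Pa: ✗ does not match
  D. kg·m²/s²: ✗ does not match
  E. N·m: ✗ does not match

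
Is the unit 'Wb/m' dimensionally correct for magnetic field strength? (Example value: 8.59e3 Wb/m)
No

magnetic field strength has SI base units: A / m
Wb/m does NOT reduce to A / m; a valid unit for magnetic field strength would be e.g. A/m.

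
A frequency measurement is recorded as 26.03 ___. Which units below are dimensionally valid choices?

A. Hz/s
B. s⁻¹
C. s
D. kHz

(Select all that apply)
B, D

frequency has SI base units: 1 / s

Checking each option against 1 / s:
  A. Hz/s: ✗ does not match
  B. s⁻¹: ✓ matches
  C. s: ✗ does not match
  D. kHz: ✓ matches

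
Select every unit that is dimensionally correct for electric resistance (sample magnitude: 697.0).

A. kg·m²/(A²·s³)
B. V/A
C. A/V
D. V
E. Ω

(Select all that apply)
A, B, E

electric resistance has SI base units: kg * m^2 / (A^2 * s^3)

Checking each option against kg * m^2 / (A^2 * s^3):
  A. kg·m²/(A²·s³): ✓ matches
  B. V/A: ✓ matches
  C. A/V: ✗ does not match
  D. V: ✗ does not match
  E. Ω: ✓ matches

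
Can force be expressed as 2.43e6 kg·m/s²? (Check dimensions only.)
Yes

force has SI base units: kg * m / s^2
kg·m/s² reduces to the same SI base units, so it is a valid unit for force.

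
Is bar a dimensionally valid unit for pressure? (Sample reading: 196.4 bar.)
Yes

pressure has SI base units: kg / (m * s^2)
bar reduces to the same SI base units, so it is a valid unit for pressure.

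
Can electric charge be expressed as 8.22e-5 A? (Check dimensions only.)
No

electric charge has SI base units: A * s
A does NOT reduce to A * s; a valid unit for electric charge would be e.g. C.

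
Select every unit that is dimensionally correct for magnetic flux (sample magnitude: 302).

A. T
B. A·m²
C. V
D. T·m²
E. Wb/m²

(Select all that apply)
D

magnetic flux has SI base units: kg * m^2 / (A * s^2)

Checking each option against kg * m^2 / (A * s^2):
  A. T: ✗ does not match
  B. A·m²: ✗ does not match
  C. V: ✗ does not match
  D. T·m²: ✓ matches
  E. Wb/m²: ✗ does not match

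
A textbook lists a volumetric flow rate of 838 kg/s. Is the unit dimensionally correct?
No

volumetric flow rate has SI base units: m^3 / s
kg/s does NOT reduce to m^3 / s; a valid unit for volumetric flow rate would be e.g. m³/s.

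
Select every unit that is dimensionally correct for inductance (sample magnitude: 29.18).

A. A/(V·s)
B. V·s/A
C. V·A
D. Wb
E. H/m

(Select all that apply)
B

inductance has SI base units: kg * m^2 / (A^2 * s^2)

Checking each option against kg * m^2 / (A^2 * s^2):
  A. A/(V·s): ✗ does not match
  B. V·s/A: ✓ matches
  C. V·A: ✗ does not match
  D. Wb: ✗ does not match
  E. H/m: ✗ does not match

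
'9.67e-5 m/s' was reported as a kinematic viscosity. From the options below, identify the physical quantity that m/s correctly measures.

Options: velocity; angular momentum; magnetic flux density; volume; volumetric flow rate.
velocity

kinematic viscosity should have units dimensionally equivalent to m^2 / s (e.g. m²/s).
The given unit 'm/s' reduces to m / s. Of the listed options, that is the dimensionality of velocity.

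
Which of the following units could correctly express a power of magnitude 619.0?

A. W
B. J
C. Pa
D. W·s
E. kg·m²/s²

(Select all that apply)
A

power has SI base units: kg * m^2 / s^3

Checking each option against kg * m^2 / s^3:
  A. W: ✓ matches
  B. J: ✗ does not match
  C. Pa: ✗ does not match
  D. W·s: ✗ does not match
  E. kg·m²/s²: ✗ does not match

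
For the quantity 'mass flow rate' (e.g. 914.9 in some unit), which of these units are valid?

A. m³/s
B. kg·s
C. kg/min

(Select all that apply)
C

mass flow rate has SI base units: kg / s

Checking each option against kg / s:
  A. m³/s: ✗ does not match
  B. kg·s: ✗ does not match
  C. kg/min: ✓ matches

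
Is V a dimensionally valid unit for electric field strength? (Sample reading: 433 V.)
No

electric field strength has SI base units: kg * m / (A * s^3)
V does NOT reduce to kg * m / (A * s^3); a valid unit for electric field strength would be e.g. V/m.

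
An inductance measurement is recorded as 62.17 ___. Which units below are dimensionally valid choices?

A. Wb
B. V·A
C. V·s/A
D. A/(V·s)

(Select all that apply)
C

inductance has SI base units: kg * m^2 / (A^2 * s^2)

Checking each option against kg * m^2 / (A^2 * s^2):
  A. Wb: ✗ does not match
  B. V·A: ✗ does not match
  C. V·s/A: ✓ matches
  D. A/(V·s): ✗ does not match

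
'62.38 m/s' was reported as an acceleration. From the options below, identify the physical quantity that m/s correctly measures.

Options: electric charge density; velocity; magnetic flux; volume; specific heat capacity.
velocity

acceleration should have units dimensionally equivalent to m / s^2 (e.g. m/s²).
The given unit 'm/s' reduces to m / s. Of the listed options, that is the dimensionality of velocity.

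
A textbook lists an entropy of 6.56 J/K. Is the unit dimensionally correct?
Yes

entropy has SI base units: kg * m^2 / (s^2 * K)
J/K reduces to the same SI base units, so it is a valid unit for entropy.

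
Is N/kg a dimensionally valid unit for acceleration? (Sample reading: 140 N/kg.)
Yes

acceleration has SI base units: m / s^2
N/kg reduces to the same SI base units, so it is a valid unit for acceleration.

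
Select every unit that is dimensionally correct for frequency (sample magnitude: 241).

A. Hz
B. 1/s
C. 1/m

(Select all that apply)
A, B

frequency has SI base units: 1 / s

Checking each option against 1 / s:
  A. Hz: ✓ matches
  B. 1/s: ✓ matches
  C. 1/m: ✗ does not match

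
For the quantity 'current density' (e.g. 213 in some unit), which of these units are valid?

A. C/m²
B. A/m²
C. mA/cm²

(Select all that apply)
B, C

current density has SI base units: A / m^2

Checking each option against A / m^2:
  A. C/m²: ✗ does not match
  B. A/m²: ✓ matches
  C. mA/cm²: ✓ matches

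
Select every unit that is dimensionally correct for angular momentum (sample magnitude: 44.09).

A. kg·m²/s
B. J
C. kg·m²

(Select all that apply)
A

angular momentum has SI base units: kg * m^2 / s

Checking each option against kg * m^2 / s:
  A. kg·m²/s: ✓ matches
  B. J: ✗ does not match
  C. kg·m²: ✗ does not match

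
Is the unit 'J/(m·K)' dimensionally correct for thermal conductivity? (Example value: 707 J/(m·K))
No

thermal conductivity has SI base units: kg * m / (s^3 * K)
J/(m·K) does NOT reduce to kg * m / (s^3 * K); a valid unit for thermal conductivity would be e.g. W/(m·K).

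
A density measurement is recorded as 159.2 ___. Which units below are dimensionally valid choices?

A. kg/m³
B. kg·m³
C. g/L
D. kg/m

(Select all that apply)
A, C

density has SI base units: kg / m^3

Checking each option against kg / m^3:
  A. kg/m³: ✓ matches
  B. kg·m³: ✗ does not match
  C. g/L: ✓ matches
  D. kg/m: ✗ does not match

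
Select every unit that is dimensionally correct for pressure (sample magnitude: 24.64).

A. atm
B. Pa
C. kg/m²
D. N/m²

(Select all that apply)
A, B, D

pressure has SI base units: kg / (m * s^2)

Checking each option against kg / (m * s^2):
  A. atm: ✓ matches
  B. Pa: ✓ matches
  C. kg/m²: ✗ does not match
  D. N/m²: ✓ matches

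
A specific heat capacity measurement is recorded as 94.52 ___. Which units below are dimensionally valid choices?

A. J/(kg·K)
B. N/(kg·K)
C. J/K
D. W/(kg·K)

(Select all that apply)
A

specific heat capacity has SI base units: m^2 / (s^2 * K)

Checking each option against m^2 / (s^2 * K):
  A. J/(kg·K): ✓ matches
  B. N/(kg·K): ✗ does not match
  C. J/K: ✗ does not match
  D. W/(kg·K): ✗ does not match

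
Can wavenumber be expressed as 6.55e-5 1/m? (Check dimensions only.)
Yes

wavenumber has SI base units: 1 / m
1/m reduces to the same SI base units, so it is a valid unit for wavenumber.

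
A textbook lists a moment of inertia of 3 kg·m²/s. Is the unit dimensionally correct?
No

moment of inertia has SI base units: kg * m^2
kg·m²/s does NOT reduce to kg * m^2; a valid unit for moment of inertia would be e.g. kg·m².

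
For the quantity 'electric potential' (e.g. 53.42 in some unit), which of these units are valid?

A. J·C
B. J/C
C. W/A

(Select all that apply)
B, C

electric potential has SI base units: kg * m^2 / (A * s^3)

Checking each option against kg * m^2 / (A * s^3):
  A. J·C: ✗ does not match
  B. J/C: ✓ matches
  C. W/A: ✓ matches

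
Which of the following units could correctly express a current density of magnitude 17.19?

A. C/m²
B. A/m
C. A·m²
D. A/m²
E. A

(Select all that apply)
D

current density has SI base units: A / m^2

Checking each option against A / m^2:
  A. C/m²: ✗ does not match
  B. A/m: ✗ does not match
  C. A·m²: ✗ does not match
  D. A/m²: ✓ matches
  E. A: ✗ does not match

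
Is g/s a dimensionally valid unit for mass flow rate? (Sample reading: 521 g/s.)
Yes

mass flow rate has SI base units: kg / s
g/s reduces to the same SI base units, so it is a valid unit for mass flow rate.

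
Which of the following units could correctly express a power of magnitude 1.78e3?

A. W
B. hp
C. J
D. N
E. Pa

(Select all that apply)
A, B

power has SI base units: kg * m^2 / s^3

Checking each option against kg * m^2 / s^3:
  A. W: ✓ matches
  B. hp: ✓ matches
  C. J: ✗ does not match
  D. N: ✗ does not match
  E. Pa: ✗ does not match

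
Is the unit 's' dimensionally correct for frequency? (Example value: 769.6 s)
No

frequency has SI base units: 1 / s
s does NOT reduce to 1 / s; a valid unit for frequency would be e.g. Hz.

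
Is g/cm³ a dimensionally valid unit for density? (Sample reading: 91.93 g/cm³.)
Yes

density has SI base units: kg / m^3
g/cm³ reduces to the same SI base units, so it is a valid unit for density.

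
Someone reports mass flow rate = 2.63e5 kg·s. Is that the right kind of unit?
No

mass flow rate has SI base units: kg / s
kg·s does NOT reduce to kg / s; a valid unit for mass flow rate would be e.g. kg/s.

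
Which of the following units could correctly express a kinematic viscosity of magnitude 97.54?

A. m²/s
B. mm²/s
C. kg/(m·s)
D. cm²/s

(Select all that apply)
A, B, D

kinematic viscosity has SI base units: m^2 / s

Checking each option against m^2 / s:
  A. m²/s: ✓ matches
  B. mm²/s: ✓ matches
  C. kg/(m·s): ✗ does not match
  D. cm²/s: ✓ matches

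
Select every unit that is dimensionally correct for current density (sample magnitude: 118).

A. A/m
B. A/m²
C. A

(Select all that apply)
B

current density has SI base units: A / m^2

Checking each option against A / m^2:
  A. A/m: ✗ does not match
  B. A/m²: ✓ matches
  C. A: ✗ does not match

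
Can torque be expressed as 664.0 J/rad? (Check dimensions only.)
Yes

torque has SI base units: kg * m^2 / s^2
J/rad reduces to the same SI base units, so it is a valid unit for torque.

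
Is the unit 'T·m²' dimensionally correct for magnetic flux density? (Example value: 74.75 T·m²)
No

magnetic flux density has SI base units: kg / (A * s^2)
T·m² does NOT reduce to kg / (A * s^2); a valid unit for magnetic flux density would be e.g. T.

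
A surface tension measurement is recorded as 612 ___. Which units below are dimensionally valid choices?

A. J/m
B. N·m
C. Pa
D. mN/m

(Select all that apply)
D

surface tension has SI base units: kg / s^2

Checking each option against kg / s^2:
  A. J/m: ✗ does not match
  B. N·m: ✗ does not match
  C. Pa: ✗ does not match
  D. mN/m: ✓ matches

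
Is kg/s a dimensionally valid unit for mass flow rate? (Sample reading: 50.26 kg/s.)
Yes

mass flow rate has SI base units: kg / s
kg/s reduces to the same SI base units, so it is a valid unit for mass flow rate.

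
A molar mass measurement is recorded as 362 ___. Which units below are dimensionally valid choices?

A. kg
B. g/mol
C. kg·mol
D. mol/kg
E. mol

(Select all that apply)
B

molar mass has SI base units: kg / mol

Checking each option against kg / mol:
  A. kg: ✗ does not match
  B. g/mol: ✓ matches
  C. kg·mol: ✗ does not match
  D. mol/kg: ✗ does not match
  E. mol: ✗ does not match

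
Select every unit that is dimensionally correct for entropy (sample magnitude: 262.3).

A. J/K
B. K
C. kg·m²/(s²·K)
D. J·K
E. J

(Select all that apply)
A, C

entropy has SI base units: kg * m^2 / (s^2 * K)

Checking each option against kg * m^2 / (s^2 * K):
  A. J/K: ✓ matches
  B. K: ✗ does not match
  C. kg·m²/(s²·K): ✓ matches
  D. J·K: ✗ does not match
  E. J: ✗ does not match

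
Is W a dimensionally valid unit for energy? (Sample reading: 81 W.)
No

energy has SI base units: kg * m^2 / s^2
W does NOT reduce to kg * m^2 / s^2; a valid unit for energy would be e.g. J.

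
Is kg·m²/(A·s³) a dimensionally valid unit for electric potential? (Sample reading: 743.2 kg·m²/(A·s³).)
Yes

electric potential has SI base units: kg * m^2 / (A * s^3)
kg·m²/(A·s³) reduces to the same SI base units, so it is a valid unit for electric potential.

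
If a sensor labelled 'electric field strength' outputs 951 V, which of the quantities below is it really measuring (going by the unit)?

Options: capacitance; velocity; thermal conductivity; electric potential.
electric potential

electric field strength should have units dimensionally equivalent to kg * m / (A * s^3) (e.g. V/m).
The given unit 'V' reduces to kg * m^2 / (A * s^3). Of the listed options, that is the dimensionality of electric potential.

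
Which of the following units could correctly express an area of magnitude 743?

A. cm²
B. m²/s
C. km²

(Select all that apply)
A, C

area has SI base units: m^2

Checking each option against m^2:
  A. cm²: ✓ matches
  B. m²/s: ✗ does not match
  C. km²: ✓ matches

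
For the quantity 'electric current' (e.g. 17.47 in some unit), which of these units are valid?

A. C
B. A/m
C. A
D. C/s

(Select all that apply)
C, D

electric current has SI base units: A

Checking each option against A:
  A. C: ✗ does not match
  B. A/m: ✗ does not match
  C. A: ✓ matches
  D. C/s: ✓ matches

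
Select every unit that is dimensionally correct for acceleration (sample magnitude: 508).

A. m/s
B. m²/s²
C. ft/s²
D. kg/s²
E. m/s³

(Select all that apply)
C

acceleration has SI base units: m / s^2

Checking each option against m / s^2:
  A. m/s: ✗ does not match
  B. m²/s²: ✗ does not match
  C. ft/s²: ✓ matches
  D. kg/s²: ✗ does not match
  E. m/s³: ✗ does not match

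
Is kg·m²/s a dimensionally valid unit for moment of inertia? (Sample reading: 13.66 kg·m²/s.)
No

moment of inertia has SI base units: kg * m^2
kg·m²/s does NOT reduce to kg * m^2; a valid unit for moment of inertia would be e.g. kg·m².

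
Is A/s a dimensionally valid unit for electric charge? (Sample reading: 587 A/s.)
No

electric charge has SI base units: A * s
A/s does NOT reduce to A * s; a valid unit for electric charge would be e.g. C.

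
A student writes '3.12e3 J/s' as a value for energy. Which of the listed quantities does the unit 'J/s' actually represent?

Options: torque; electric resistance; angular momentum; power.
power

energy should have units dimensionally equivalent to kg * m^2 / s^2 (e.g. J).
The given unit 'J/s' reduces to kg * m^2 / s^3. Of the listed options, that is the dimensionality of power.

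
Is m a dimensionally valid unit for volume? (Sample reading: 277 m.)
No

volume has SI base units: m^3
m does NOT reduce to m^3; a valid unit for volume would be e.g. m³.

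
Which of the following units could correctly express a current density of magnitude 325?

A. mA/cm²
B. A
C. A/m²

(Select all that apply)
A, C

current density has SI base units: A / m^2

Checking each option against A / m^2:
  A. mA/cm²: ✓ matches
  B. A: ✗ does not match
  C. A/m²: ✓ matches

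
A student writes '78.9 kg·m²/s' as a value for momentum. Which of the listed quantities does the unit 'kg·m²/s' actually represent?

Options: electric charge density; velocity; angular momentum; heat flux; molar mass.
angular momentum

momentum should have units dimensionally equivalent to kg * m / s (e.g. kg·m/s).
The given unit 'kg·m²/s' reduces to kg * m^2 / s. Of the listed options, that is the dimensionality of angular momentum.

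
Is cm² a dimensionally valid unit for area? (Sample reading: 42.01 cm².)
Yes

area has SI base units: m^2
cm² reduces to the same SI base units, so it is a valid unit for area.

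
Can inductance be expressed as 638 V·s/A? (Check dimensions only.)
Yes

inductance has SI base units: kg * m^2 / (A^2 * s^2)
V·s/A reduces to the same SI base units, so it is a valid unit for inductance.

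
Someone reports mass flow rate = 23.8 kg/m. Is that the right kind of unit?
No

mass flow rate has SI base units: kg / s
kg/m does NOT reduce to kg / s; a valid unit for mass flow rate would be e.g. kg/s.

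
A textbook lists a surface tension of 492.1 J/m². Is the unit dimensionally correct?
Yes

surface tension has SI base units: kg / s^2
J/m² reduces to the same SI base units, so it is a valid unit for surface tension.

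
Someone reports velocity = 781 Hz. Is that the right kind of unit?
No

velocity has SI base units: m / s
Hz does NOT reduce to m / s; a valid unit for velocity would be e.g. m/s.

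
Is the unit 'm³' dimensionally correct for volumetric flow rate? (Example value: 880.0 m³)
No

volumetric flow rate has SI base units: m^3 / s
m³ does NOT reduce to m^3 / s; a valid unit for volumetric flow rate would be e.g. m³/s.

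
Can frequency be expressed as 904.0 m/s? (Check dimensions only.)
No

frequency has SI base units: 1 / s
m/s does NOT reduce to 1 / s; a valid unit for frequency would be e.g. Hz.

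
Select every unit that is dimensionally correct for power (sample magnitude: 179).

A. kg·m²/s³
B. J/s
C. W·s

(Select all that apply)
A, B

power has SI base units: kg * m^2 / s^3

Checking each option against kg * m^2 / s^3:
  A. kg·m²/s³: ✓ matches
  B. J/s: ✓ matches
  C. W·s: ✗ does not match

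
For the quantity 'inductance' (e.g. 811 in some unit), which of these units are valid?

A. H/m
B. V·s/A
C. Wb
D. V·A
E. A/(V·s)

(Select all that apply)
B

inductance has SI base units: kg * m^2 / (A^2 * s^2)

Checking each option against kg * m^2 / (A^2 * s^2):
  A. H/m: ✗ does not match
  B. V·s/A: ✓ matches
  C. Wb: ✗ does not match
  D. V·A: ✗ does not match
  E. A/(V·s): ✗ does not match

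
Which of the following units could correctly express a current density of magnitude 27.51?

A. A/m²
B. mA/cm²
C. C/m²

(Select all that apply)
A, B

current density has SI base units: A / m^2

Checking each option against A / m^2:
  A. A/m²: ✓ matches
  B. mA/cm²: ✓ matches
  C. C/m²: ✗ does not match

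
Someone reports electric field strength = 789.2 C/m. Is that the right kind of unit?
No

electric field strength has SI base units: kg * m / (A * s^3)
C/m does NOT reduce to kg * m / (A * s^3); a valid unit for electric field strength would be e.g. V/m.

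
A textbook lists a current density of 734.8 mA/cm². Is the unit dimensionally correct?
Yes

current density has SI base units: A / m^2
mA/cm² reduces to the same SI base units, so it is a valid unit for current density.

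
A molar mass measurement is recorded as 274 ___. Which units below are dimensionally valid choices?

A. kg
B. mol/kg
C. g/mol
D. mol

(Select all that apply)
C

molar mass has SI base units: kg / mol

Checking each option against kg / mol:
  A. kg: ✗ does not match
  B. mol/kg: ✗ does not match
  C. g/mol: ✓ matches
  D. mol: ✗ does not match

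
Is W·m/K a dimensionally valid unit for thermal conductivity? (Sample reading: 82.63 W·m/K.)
No

thermal conductivity has SI base units: kg * m / (s^3 * K)
W·m/K does NOT reduce to kg * m / (s^3 * K); a valid unit for thermal conductivity would be e.g. W/(m·K).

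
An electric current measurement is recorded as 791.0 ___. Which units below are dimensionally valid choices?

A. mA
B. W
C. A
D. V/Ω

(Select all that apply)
A, C, D

electric current has SI base units: A

Checking each option against A:
  A. mA: ✓ matches
  B. W: ✗ does not match
  C. A: ✓ matches
  D. V/Ω: ✓ matches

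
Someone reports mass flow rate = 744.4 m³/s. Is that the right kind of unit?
No

mass flow rate has SI base units: kg / s
m³/s does NOT reduce to kg / s; a valid unit for mass flow rate would be e.g. kg/s.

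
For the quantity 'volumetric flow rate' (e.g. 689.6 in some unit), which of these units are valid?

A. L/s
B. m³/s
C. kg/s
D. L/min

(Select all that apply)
A, B, D

volumetric flow rate has SI base units: m^3 / s

Checking each option against m^3 / s:
  A. L/s: ✓ matches
  B. m³/s: ✓ matches
  C. kg/s: ✗ does not match
  D. L/min: ✓ matches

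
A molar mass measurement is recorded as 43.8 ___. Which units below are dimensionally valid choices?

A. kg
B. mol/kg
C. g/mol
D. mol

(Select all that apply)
C

molar mass has SI base units: kg / mol

Checking each option against kg / mol:
  A. kg: ✗ does not match
  B. mol/kg: ✗ does not match
  C. g/mol: ✓ matches
  D. mol: ✗ does not match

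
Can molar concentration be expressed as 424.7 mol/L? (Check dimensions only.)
Yes

molar concentration has SI base units: mol / m^3
mol/L reduces to the same SI base units, so it is a valid unit for molar concentration.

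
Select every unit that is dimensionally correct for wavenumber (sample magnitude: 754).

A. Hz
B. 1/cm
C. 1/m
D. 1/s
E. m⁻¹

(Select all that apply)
B, C, E

wavenumber has SI base units: 1 / m

Checking each option against 1 / m:
  A. Hz: ✗ does not match
  B. 1/cm: ✓ matches
  C. 1/m: ✓ matches
  D. 1/s: ✗ does not match
  E. m⁻¹: ✓ matches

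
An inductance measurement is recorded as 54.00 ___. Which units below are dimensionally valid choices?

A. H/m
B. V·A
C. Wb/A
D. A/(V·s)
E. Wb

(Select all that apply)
C

inductance has SI base units: kg * m^2 / (A^2 * s^2)

Checking each option against kg * m^2 / (A^2 * s^2):
  A. H/m: ✗ does not match
  B. V·A: ✗ does not match
  C. Wb/A: ✓ matches
  D. A/(V·s): ✗ does not match
  E. Wb: ✗ does not match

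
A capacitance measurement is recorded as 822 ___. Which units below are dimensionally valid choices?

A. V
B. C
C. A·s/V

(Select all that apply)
C

capacitance has SI base units: A^2 * s^4 / (kg * m^2)

Checking each option against A^2 * s^4 / (kg * m^2):
  A. V: ✗ does not match
  B. C: ✗ does not match
  C. A·s/V: ✓ matches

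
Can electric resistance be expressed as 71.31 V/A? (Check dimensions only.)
Yes

electric resistance has SI base units: kg * m^2 / (A^2 * s^3)
V/A reduces to the same SI base units, so it is a valid unit for electric resistance.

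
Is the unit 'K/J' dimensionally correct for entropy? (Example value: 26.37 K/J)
No

entropy has SI base units: kg * m^2 / (s^2 * K)
K/J does NOT reduce to kg * m^2 / (s^2 * K); a valid unit for entropy would be e.g. J/K.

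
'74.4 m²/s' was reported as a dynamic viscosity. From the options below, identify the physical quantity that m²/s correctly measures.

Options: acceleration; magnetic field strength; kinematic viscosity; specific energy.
kinematic viscosity

dynamic viscosity should have units dimensionally equivalent to kg / (m * s) (e.g. Pa·s).
The given unit 'm²/s' reduces to m^2 / s. Of the listed options, that is the dimensionality of kinematic viscosity.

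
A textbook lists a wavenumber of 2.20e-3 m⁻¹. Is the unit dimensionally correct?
Yes

wavenumber has SI base units: 1 / m
m⁻¹ reduces to the same SI base units, so it is a valid unit for wavenumber.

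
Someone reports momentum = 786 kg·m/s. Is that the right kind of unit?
Yes

momentum has SI base units: kg * m / s
kg·m/s reduces to the same SI base units, so it is a valid unit for momentum.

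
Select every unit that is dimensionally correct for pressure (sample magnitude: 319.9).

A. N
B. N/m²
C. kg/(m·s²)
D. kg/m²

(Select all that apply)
B, C

pressure has SI base units: kg / (m * s^2)

Checking each option against kg / (m * s^2):
  A. N: ✗ does not match
  B. N/m²: ✓ matches
  C. kg/(m·s²): ✓ matches
  D. kg/m²: ✗ does not match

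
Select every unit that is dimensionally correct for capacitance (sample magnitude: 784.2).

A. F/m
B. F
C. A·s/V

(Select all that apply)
B, C

capacitance has SI base units: A^2 * s^4 / (kg * m^2)

Checking each option against A^2 * s^4 / (kg * m^2):
  A. F/m: ✗ does not match
  B. F: ✓ matches
  C. A·s/V: ✓ matches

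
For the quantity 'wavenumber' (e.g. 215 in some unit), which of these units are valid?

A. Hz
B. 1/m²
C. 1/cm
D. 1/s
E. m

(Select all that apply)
C

wavenumber has SI base units: 1 / m

Checking each option against 1 / m:
  A. Hz: ✗ does not match
  B. 1/m²: ✗ does not match
  C. 1/cm: ✓ matches
  D. 1/s: ✗ does not match
  E. m: ✗ does not match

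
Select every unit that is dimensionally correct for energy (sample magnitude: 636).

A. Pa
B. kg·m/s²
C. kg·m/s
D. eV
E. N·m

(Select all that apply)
D, E

energy has SI base units: kg * m^2 / s^2

Checking each option against kg * m^2 / s^2:
  A. Pa: ✗ does not match
  B. kg·m/s²: ✗ does not match
  C. kg·m/s: ✗ does not match
  D. eV: ✓ matches
  E. N·m: ✓ matches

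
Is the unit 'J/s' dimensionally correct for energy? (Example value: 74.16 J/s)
No

energy has SI base units: kg * m^2 / s^2
J/s does NOT reduce to kg * m^2 / s^2; a valid unit for energy would be e.g. J.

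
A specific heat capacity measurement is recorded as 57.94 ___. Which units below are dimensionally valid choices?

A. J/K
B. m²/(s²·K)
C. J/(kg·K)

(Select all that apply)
B, C

specific heat capacity has SI base units: m^2 / (s^2 * K)

Checking each option against m^2 / (s^2 * K):
  A. J/K: ✗ does not match
  B. m²/(s²·K): ✓ matches
  C. J/(kg·K): ✓ matches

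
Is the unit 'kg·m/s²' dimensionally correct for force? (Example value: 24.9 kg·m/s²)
Yes

force has SI base units: kg * m / s^2
kg·m/s² reduces to the same SI base units, so it is a valid unit for force.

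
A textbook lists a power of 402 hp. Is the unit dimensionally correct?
Yes

power has SI base units: kg * m^2 / s^3
hp reduces to the same SI base units, so it is a valid unit for power.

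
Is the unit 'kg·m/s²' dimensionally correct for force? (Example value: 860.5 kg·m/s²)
Yes

force has SI base units: kg * m / s^2
kg·m/s² reduces to the same SI base units, so it is a valid unit for force.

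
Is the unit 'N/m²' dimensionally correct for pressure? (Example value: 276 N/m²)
Yes

pressure has SI base units: kg / (m * s^2)
N/m² reduces to the same SI base units, so it is a valid unit for pressure.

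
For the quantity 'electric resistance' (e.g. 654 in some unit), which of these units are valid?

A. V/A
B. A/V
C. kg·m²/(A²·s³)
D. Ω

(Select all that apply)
A, C, D

electric resistance has SI base units: kg * m^2 / (A^2 * s^3)

Checking each option against kg * m^2 / (A^2 * s^3):
  A. V/A: ✓ matches
  B. A/V: ✗ does not match
  C. kg·m²/(A²·s³): ✓ matches
  D. Ω: ✓ matches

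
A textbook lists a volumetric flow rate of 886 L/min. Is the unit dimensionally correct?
Yes

volumetric flow rate has SI base units: m^3 / s
L/min reduces to the same SI base units, so it is a valid unit for volumetric flow rate.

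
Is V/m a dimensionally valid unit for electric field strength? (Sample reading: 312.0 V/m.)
Yes

electric field strength has SI base units: kg * m / (A * s^3)
V/m reduces to the same SI base units, so it is a valid unit for electric field strength.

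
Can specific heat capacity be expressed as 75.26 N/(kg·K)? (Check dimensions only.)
No

specific heat capacity has SI base units: m^2 / (s^2 * K)
N/(kg·K) does NOT reduce to m^2 / (s^2 * K); a valid unit for specific heat capacity would be e.g. J/(kg·K).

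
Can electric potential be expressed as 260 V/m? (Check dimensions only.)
No

electric potential has SI base units: kg * m^2 / (A * s^3)
V/m does NOT reduce to kg * m^2 / (A * s^3); a valid unit for electric potential would be e.g. V.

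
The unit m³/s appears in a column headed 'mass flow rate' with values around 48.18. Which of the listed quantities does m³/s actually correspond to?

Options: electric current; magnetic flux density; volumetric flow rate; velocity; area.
volumetric flow rate

mass flow rate should have units dimensionally equivalent to kg / s (e.g. kg/s).
The given unit 'm³/s' reduces to m^3 / s. Of the listed options, that is the dimensionality of volumetric flow rate.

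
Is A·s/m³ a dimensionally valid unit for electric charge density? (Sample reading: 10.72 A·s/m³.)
Yes

electric charge density has SI base units: A * s / m^3
A·s/m³ reduces to the same SI base units, so it is a valid unit for electric charge density.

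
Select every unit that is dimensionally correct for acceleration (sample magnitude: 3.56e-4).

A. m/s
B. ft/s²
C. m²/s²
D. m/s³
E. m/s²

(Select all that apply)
B, E

acceleration has SI base units: m / s^2

Checking each option against m / s^2:
  A. m/s: ✗ does not match
  B. ft/s²: ✓ matches
  C. m²/s²: ✗ does not match
  D. m/s³: ✗ does not match
  E. m/s²: ✓ matches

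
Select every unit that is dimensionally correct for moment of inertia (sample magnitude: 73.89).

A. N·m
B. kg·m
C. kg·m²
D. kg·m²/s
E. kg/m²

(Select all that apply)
C

moment of inertia has SI base units: kg * m^2

Checking each option against kg * m^2:
  A. N·m: ✗ does not match
  B. kg·m: ✗ does not match
  C. kg·m²: ✓ matches
  D. kg·m²/s: ✗ does not match
  E. kg/m²: ✗ does not match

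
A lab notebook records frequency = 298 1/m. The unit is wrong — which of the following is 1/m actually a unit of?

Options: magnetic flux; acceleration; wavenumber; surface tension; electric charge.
wavenumber

frequency should have units dimensionally equivalent to 1 / s (e.g. Hz).
The given unit '1/m' reduces to 1 / m. Of the listed options, that is the dimensionality of wavenumber.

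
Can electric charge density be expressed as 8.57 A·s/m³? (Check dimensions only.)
Yes

electric charge density has SI base units: A * s / m^3
A·s/m³ reduces to the same SI base units, so it is a valid unit for electric charge density.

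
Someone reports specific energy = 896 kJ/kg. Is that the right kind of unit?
Yes

specific energy has SI base units: m^2 / s^2
kJ/kg reduces to the same SI base units, so it is a valid unit for specific energy.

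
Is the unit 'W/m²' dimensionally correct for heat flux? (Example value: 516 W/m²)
Yes

heat flux has SI base units: kg / s^3
W/m² reduces to the same SI base units, so it is a valid unit for heat flux.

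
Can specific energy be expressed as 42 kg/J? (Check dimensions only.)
No

specific energy has SI base units: m^2 / s^2
kg/J does NOT reduce to m^2 / s^2; a valid unit for specific energy would be e.g. J/kg.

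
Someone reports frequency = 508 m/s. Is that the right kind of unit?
No

frequency has SI base units: 1 / s
m/s does NOT reduce to 1 / s; a valid unit for frequency would be e.g. Hz.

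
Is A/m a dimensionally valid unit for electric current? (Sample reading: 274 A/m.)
No

electric current has SI base units: A
A/m does NOT reduce to A; a valid unit for electric current would be e.g. A.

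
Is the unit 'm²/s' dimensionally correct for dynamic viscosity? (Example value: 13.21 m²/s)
No

dynamic viscosity has SI base units: kg / (m * s)
m²/s does NOT reduce to kg / (m * s); a valid unit for dynamic viscosity would be e.g. Pa·s.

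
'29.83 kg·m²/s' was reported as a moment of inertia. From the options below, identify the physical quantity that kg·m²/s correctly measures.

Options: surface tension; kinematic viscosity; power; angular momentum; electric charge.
angular momentum

moment of inertia should have units dimensionally equivalent to kg * m^2 (e.g. kg·m²).
The given unit 'kg·m²/s' reduces to kg * m^2 / s. Of the listed options, that is the dimensionality of angular momentum.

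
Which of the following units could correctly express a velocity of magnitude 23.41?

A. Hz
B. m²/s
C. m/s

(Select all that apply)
C

velocity has SI base units: m / s

Checking each option against m / s:
  A. Hz: ✗ does not match
  B. m²/s: ✗ does not match
  C. m/s: ✓ matches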